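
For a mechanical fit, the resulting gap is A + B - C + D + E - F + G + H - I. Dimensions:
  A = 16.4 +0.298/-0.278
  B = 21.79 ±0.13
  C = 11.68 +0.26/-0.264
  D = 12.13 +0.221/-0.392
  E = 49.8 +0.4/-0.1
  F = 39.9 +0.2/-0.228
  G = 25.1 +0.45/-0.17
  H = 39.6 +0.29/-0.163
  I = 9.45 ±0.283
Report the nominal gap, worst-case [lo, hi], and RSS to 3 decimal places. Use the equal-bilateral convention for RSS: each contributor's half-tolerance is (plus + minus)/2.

Stack each dimension's contribution:
  +A: nom +16.400 → Σnom=16.400; wc +0.298/-0.278 → slack +0.298/-0.278; half-tol=0.288, Σhalf²=0.082944
  +B: nom +21.790 → Σnom=38.190; wc +0.130/-0.130 → slack +0.428/-0.408; half-tol=0.130, Σhalf²=0.099844
  -C: nom -11.680 → Σnom=26.510; wc +0.264/-0.260 → slack +0.692/-0.668; half-tol=0.262, Σhalf²=0.168488
  +D: nom +12.130 → Σnom=38.640; wc +0.221/-0.392 → slack +0.913/-1.060; half-tol=0.306, Σhalf²=0.262430
  +E: nom +49.800 → Σnom=88.440; wc +0.400/-0.100 → slack +1.313/-1.160; half-tol=0.250, Σhalf²=0.324930
  -F: nom -39.900 → Σnom=48.540; wc +0.228/-0.200 → slack +1.541/-1.360; half-tol=0.214, Σhalf²=0.370726
  +G: nom +25.100 → Σnom=73.640; wc +0.450/-0.170 → slack +1.991/-1.530; half-tol=0.310, Σhalf²=0.466826
  +H: nom +39.600 → Σnom=113.240; wc +0.290/-0.163 → slack +2.281/-1.693; half-tol=0.226, Σhalf²=0.518128
  -I: nom -9.450 → Σnom=103.790; wc +0.283/-0.283 → slack +2.564/-1.976; half-tol=0.283, Σhalf²=0.598217
Nominal = 103.790. Worst-case = [103.790 - 1.976, 103.790 + 2.564] = [101.814, 106.354]. RSS = √0.598217 = 0.773.

nominal=103.790 wc=[101.814,106.354] rss=0.773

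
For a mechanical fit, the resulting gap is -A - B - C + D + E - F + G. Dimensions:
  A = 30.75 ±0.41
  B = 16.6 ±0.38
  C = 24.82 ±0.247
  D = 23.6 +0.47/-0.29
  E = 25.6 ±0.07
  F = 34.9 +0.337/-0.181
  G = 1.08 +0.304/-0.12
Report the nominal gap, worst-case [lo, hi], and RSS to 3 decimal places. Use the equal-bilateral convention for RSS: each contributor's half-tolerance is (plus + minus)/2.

Stack each dimension's contribution:
  -A: nom -30.750 → Σnom=-30.750; wc +0.410/-0.410 → slack +0.410/-0.410; half-tol=0.410, Σhalf²=0.168100
  -B: nom -16.600 → Σnom=-47.350; wc +0.380/-0.380 → slack +0.790/-0.790; half-tol=0.380, Σhalf²=0.312500
  -C: nom -24.820 → Σnom=-72.170; wc +0.247/-0.247 → slack +1.037/-1.037; half-tol=0.247, Σhalf²=0.373509
  +D: nom +23.600 → Σnom=-48.570; wc +0.470/-0.290 → slack +1.507/-1.327; half-tol=0.380, Σhalf²=0.517909
  +E: nom +25.600 → Σnom=-22.970; wc +0.070/-0.070 → slack +1.577/-1.397; half-tol=0.070, Σhalf²=0.522809
  -F: nom -34.900 → Σnom=-57.870; wc +0.181/-0.337 → slack +1.758/-1.734; half-tol=0.259, Σhalf²=0.589890
  +G: nom +1.080 → Σnom=-56.790; wc +0.304/-0.120 → slack +2.062/-1.854; half-tol=0.212, Σhalf²=0.634834
Nominal = -56.790. Worst-case = [-56.790 - 1.854, -56.790 + 2.062] = [-58.644, -54.728]. RSS = √0.634834 = 0.797.

nominal=-56.790 wc=[-58.644,-54.728] rss=0.797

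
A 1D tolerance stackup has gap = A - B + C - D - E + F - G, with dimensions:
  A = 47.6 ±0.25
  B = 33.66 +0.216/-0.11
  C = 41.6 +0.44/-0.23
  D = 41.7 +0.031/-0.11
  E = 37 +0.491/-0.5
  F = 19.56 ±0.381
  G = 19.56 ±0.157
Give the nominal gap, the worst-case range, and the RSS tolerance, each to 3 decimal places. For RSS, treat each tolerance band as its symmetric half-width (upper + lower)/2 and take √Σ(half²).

nominal=-23.160 wc=[-24.916,-21.212] rss=0.788

Stack each dimension's contribution:
  +A: nom +47.600 → Σnom=47.600; wc +0.250/-0.250 → slack +0.250/-0.250; half-tol=0.250, Σhalf²=0.062500
  -B: nom -33.660 → Σnom=13.940; wc +0.110/-0.216 → slack +0.360/-0.466; half-tol=0.163, Σhalf²=0.089069
  +C: nom +41.600 → Σnom=55.540; wc +0.440/-0.230 → slack +0.800/-0.696; half-tol=0.335, Σhalf²=0.201294
  -D: nom -41.700 → Σnom=13.840; wc +0.110/-0.031 → slack +0.910/-0.727; half-tol=0.071, Σhalf²=0.206264
  -E: nom -37.000 → Σnom=-23.160; wc +0.500/-0.491 → slack +1.410/-1.218; half-tol=0.495, Σhalf²=0.451785
  +F: nom +19.560 → Σnom=-3.600; wc +0.381/-0.381 → slack +1.791/-1.599; half-tol=0.381, Σhalf²=0.596946
  -G: nom -19.560 → Σnom=-23.160; wc +0.157/-0.157 → slack +1.948/-1.756; half-tol=0.157, Σhalf²=0.621595
Nominal = -23.160. Worst-case = [-23.160 - 1.756, -23.160 + 1.948] = [-24.916, -21.212]. RSS = √0.621595 = 0.788.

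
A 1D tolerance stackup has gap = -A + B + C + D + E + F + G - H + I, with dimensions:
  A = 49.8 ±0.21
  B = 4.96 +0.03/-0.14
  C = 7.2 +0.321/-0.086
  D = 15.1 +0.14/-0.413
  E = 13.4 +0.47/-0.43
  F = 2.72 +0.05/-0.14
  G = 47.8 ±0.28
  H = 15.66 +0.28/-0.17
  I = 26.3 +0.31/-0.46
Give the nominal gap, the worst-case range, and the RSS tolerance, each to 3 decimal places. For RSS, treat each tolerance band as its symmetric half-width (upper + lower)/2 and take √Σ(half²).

nominal=52.020 wc=[49.581,54.001] rss=0.811

Stack each dimension's contribution:
  -A: nom -49.800 → Σnom=-49.800; wc +0.210/-0.210 → slack +0.210/-0.210; half-tol=0.210, Σhalf²=0.044100
  +B: nom +4.960 → Σnom=-44.840; wc +0.030/-0.140 → slack +0.240/-0.350; half-tol=0.085, Σhalf²=0.051325
  +C: nom +7.200 → Σnom=-37.640; wc +0.321/-0.086 → slack +0.561/-0.436; half-tol=0.204, Σhalf²=0.092737
  +D: nom +15.100 → Σnom=-22.540; wc +0.140/-0.413 → slack +0.701/-0.849; half-tol=0.276, Σhalf²=0.169189
  +E: nom +13.400 → Σnom=-9.140; wc +0.470/-0.430 → slack +1.171/-1.279; half-tol=0.450, Σhalf²=0.371689
  +F: nom +2.720 → Σnom=-6.420; wc +0.050/-0.140 → slack +1.221/-1.419; half-tol=0.095, Σhalf²=0.380714
  +G: nom +47.800 → Σnom=41.380; wc +0.280/-0.280 → slack +1.501/-1.699; half-tol=0.280, Σhalf²=0.459114
  -H: nom -15.660 → Σnom=25.720; wc +0.170/-0.280 → slack +1.671/-1.979; half-tol=0.225, Σhalf²=0.509740
  +I: nom +26.300 → Σnom=52.020; wc +0.310/-0.460 → slack +1.981/-2.439; half-tol=0.385, Σhalf²=0.657965
Nominal = 52.020. Worst-case = [52.020 - 2.439, 52.020 + 1.981] = [49.581, 54.001]. RSS = √0.657965 = 0.811.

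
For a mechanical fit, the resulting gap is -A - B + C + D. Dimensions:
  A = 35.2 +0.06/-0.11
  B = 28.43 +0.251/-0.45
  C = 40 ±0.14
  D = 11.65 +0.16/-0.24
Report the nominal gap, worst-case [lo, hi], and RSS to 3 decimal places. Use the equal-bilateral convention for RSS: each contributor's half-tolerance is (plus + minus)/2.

Stack each dimension's contribution:
  -A: nom -35.200 → Σnom=-35.200; wc +0.110/-0.060 → slack +0.110/-0.060; half-tol=0.085, Σhalf²=0.007225
  -B: nom -28.430 → Σnom=-63.630; wc +0.450/-0.251 → slack +0.560/-0.311; half-tol=0.351, Σhalf²=0.130075
  +C: nom +40.000 → Σnom=-23.630; wc +0.140/-0.140 → slack +0.700/-0.451; half-tol=0.140, Σhalf²=0.149675
  +D: nom +11.650 → Σnom=-11.980; wc +0.160/-0.240 → slack +0.860/-0.691; half-tol=0.200, Σhalf²=0.189675
Nominal = -11.980. Worst-case = [-11.980 - 0.691, -11.980 + 0.860] = [-12.671, -11.120]. RSS = √0.189675 = 0.436.

nominal=-11.980 wc=[-12.671,-11.120] rss=0.436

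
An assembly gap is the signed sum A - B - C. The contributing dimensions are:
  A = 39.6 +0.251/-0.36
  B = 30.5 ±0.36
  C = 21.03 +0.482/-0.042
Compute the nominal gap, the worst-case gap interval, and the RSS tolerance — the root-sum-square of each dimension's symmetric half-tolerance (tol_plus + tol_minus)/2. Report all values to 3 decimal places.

Stack each dimension's contribution:
  +A: nom +39.600 → Σnom=39.600; wc +0.251/-0.360 → slack +0.251/-0.360; half-tol=0.305, Σhalf²=0.093330
  -B: nom -30.500 → Σnom=9.100; wc +0.360/-0.360 → slack +0.611/-0.720; half-tol=0.360, Σhalf²=0.222930
  -C: nom -21.030 → Σnom=-11.930; wc +0.042/-0.482 → slack +0.653/-1.202; half-tol=0.262, Σhalf²=0.291574
Nominal = -11.930. Worst-case = [-11.930 - 1.202, -11.930 + 0.653] = [-13.132, -11.277]. RSS = √0.291574 = 0.540.

nominal=-11.930 wc=[-13.132,-11.277] rss=0.540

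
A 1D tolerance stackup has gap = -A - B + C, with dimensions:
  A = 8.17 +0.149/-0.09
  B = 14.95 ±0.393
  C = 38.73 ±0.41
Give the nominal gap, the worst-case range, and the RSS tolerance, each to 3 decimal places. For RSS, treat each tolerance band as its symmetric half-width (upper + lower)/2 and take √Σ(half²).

Stack each dimension's contribution:
  -A: nom -8.170 → Σnom=-8.170; wc +0.090/-0.149 → slack +0.090/-0.149; half-tol=0.119, Σhalf²=0.014280
  -B: nom -14.950 → Σnom=-23.120; wc +0.393/-0.393 → slack +0.483/-0.542; half-tol=0.393, Σhalf²=0.168729
  +C: nom +38.730 → Σnom=15.610; wc +0.410/-0.410 → slack +0.893/-0.952; half-tol=0.410, Σhalf²=0.336829
Nominal = 15.610. Worst-case = [15.610 - 0.952, 15.610 + 0.893] = [14.658, 16.503]. RSS = √0.336829 = 0.580.

nominal=15.610 wc=[14.658,16.503] rss=0.580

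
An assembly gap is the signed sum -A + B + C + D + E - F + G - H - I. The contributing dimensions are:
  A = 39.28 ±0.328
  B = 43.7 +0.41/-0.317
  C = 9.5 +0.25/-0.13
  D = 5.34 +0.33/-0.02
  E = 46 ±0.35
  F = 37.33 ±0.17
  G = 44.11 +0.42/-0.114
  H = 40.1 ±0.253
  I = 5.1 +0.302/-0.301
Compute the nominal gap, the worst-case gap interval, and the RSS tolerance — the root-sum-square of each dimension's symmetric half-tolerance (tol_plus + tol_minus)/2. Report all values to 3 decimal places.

Stack each dimension's contribution:
  -A: nom -39.280 → Σnom=-39.280; wc +0.328/-0.328 → slack +0.328/-0.328; half-tol=0.328, Σhalf²=0.107584
  +B: nom +43.700 → Σnom=4.420; wc +0.410/-0.317 → slack +0.738/-0.645; half-tol=0.363, Σhalf²=0.239716
  +C: nom +9.500 → Σnom=13.920; wc +0.250/-0.130 → slack +0.988/-0.775; half-tol=0.190, Σhalf²=0.275816
  +D: nom +5.340 → Σnom=19.260; wc +0.330/-0.020 → slack +1.318/-0.795; half-tol=0.175, Σhalf²=0.306441
  +E: nom +46.000 → Σnom=65.260; wc +0.350/-0.350 → slack +1.668/-1.145; half-tol=0.350, Σhalf²=0.428941
  -F: nom -37.330 → Σnom=27.930; wc +0.170/-0.170 → slack +1.838/-1.315; half-tol=0.170, Σhalf²=0.457841
  +G: nom +44.110 → Σnom=72.040; wc +0.420/-0.114 → slack +2.258/-1.429; half-tol=0.267, Σhalf²=0.529130
  -H: nom -40.100 → Σnom=31.940; wc +0.253/-0.253 → slack +2.511/-1.682; half-tol=0.253, Σhalf²=0.593139
  -I: nom -5.100 → Σnom=26.840; wc +0.301/-0.302 → slack +2.812/-1.984; half-tol=0.301, Σhalf²=0.684041
Nominal = 26.840. Worst-case = [26.840 - 1.984, 26.840 + 2.812] = [24.856, 29.652]. RSS = √0.684041 = 0.827.

nominal=26.840 wc=[24.856,29.652] rss=0.827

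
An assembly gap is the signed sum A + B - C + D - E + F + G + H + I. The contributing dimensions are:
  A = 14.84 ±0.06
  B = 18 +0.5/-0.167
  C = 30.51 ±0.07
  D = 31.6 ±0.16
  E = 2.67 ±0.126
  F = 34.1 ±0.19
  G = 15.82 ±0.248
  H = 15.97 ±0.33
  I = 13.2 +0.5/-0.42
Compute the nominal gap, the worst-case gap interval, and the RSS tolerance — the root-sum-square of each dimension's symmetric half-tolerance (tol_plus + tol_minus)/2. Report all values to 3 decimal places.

Stack each dimension's contribution:
  +A: nom +14.840 → Σnom=14.840; wc +0.060/-0.060 → slack +0.060/-0.060; half-tol=0.060, Σhalf²=0.003600
  +B: nom +18.000 → Σnom=32.840; wc +0.500/-0.167 → slack +0.560/-0.227; half-tol=0.334, Σhalf²=0.114822
  -C: nom -30.510 → Σnom=2.330; wc +0.070/-0.070 → slack +0.630/-0.297; half-tol=0.070, Σhalf²=0.119722
  +D: nom +31.600 → Σnom=33.930; wc +0.160/-0.160 → slack +0.790/-0.457; half-tol=0.160, Σhalf²=0.145322
  -E: nom -2.670 → Σnom=31.260; wc +0.126/-0.126 → slack +0.916/-0.583; half-tol=0.126, Σhalf²=0.161198
  +F: nom +34.100 → Σnom=65.360; wc +0.190/-0.190 → slack +1.106/-0.773; half-tol=0.190, Σhalf²=0.197298
  +G: nom +15.820 → Σnom=81.180; wc +0.248/-0.248 → slack +1.354/-1.021; half-tol=0.248, Σhalf²=0.258802
  +H: nom +15.970 → Σnom=97.150; wc +0.330/-0.330 → slack +1.684/-1.351; half-tol=0.330, Σhalf²=0.367702
  +I: nom +13.200 → Σnom=110.350; wc +0.500/-0.420 → slack +2.184/-1.771; half-tol=0.460, Σhalf²=0.579302
Nominal = 110.350. Worst-case = [110.350 - 1.771, 110.350 + 2.184] = [108.579, 112.534]. RSS = √0.579302 = 0.761.

nominal=110.350 wc=[108.579,112.534] rss=0.761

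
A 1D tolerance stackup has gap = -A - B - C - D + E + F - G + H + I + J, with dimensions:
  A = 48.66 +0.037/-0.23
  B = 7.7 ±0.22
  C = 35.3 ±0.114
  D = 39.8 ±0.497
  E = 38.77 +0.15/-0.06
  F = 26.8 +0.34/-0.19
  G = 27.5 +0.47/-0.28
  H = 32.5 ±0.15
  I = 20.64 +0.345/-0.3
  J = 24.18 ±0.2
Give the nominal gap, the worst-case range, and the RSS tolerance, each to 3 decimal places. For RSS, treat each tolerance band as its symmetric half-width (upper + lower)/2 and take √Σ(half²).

nominal=-16.070 wc=[-18.308,-13.544] rss=0.845

Stack each dimension's contribution:
  -A: nom -48.660 → Σnom=-48.660; wc +0.230/-0.037 → slack +0.230/-0.037; half-tol=0.134, Σhalf²=0.017822
  -B: nom -7.700 → Σnom=-56.360; wc +0.220/-0.220 → slack +0.450/-0.257; half-tol=0.220, Σhalf²=0.066222
  -C: nom -35.300 → Σnom=-91.660; wc +0.114/-0.114 → slack +0.564/-0.371; half-tol=0.114, Σhalf²=0.079218
  -D: nom -39.800 → Σnom=-131.460; wc +0.497/-0.497 → slack +1.061/-0.868; half-tol=0.497, Σhalf²=0.326227
  +E: nom +38.770 → Σnom=-92.690; wc +0.150/-0.060 → slack +1.211/-0.928; half-tol=0.105, Σhalf²=0.337252
  +F: nom +26.800 → Σnom=-65.890; wc +0.340/-0.190 → slack +1.551/-1.118; half-tol=0.265, Σhalf²=0.407477
  -G: nom -27.500 → Σnom=-93.390; wc +0.280/-0.470 → slack +1.831/-1.588; half-tol=0.375, Σhalf²=0.548102
  +H: nom +32.500 → Σnom=-60.890; wc +0.150/-0.150 → slack +1.981/-1.738; half-tol=0.150, Σhalf²=0.570602
  +I: nom +20.640 → Σnom=-40.250; wc +0.345/-0.300 → slack +2.326/-2.038; half-tol=0.323, Σhalf²=0.674608
  +J: nom +24.180 → Σnom=-16.070; wc +0.200/-0.200 → slack +2.526/-2.238; half-tol=0.200, Σhalf²=0.714608
Nominal = -16.070. Worst-case = [-16.070 - 2.238, -16.070 + 2.526] = [-18.308, -13.544]. RSS = √0.714608 = 0.845.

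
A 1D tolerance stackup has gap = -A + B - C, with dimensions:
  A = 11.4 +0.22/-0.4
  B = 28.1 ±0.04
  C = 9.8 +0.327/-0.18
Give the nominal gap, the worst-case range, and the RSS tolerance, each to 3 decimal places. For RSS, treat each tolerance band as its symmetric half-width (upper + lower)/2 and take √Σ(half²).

nominal=6.900 wc=[6.313,7.520] rss=0.402

Stack each dimension's contribution:
  -A: nom -11.400 → Σnom=-11.400; wc +0.400/-0.220 → slack +0.400/-0.220; half-tol=0.310, Σhalf²=0.096100
  +B: nom +28.100 → Σnom=16.700; wc +0.040/-0.040 → slack +0.440/-0.260; half-tol=0.040, Σhalf²=0.097700
  -C: nom -9.800 → Σnom=6.900; wc +0.180/-0.327 → slack +0.620/-0.587; half-tol=0.254, Σhalf²=0.161962
Nominal = 6.900. Worst-case = [6.900 - 0.587, 6.900 + 0.620] = [6.313, 7.520]. RSS = √0.161962 = 0.402.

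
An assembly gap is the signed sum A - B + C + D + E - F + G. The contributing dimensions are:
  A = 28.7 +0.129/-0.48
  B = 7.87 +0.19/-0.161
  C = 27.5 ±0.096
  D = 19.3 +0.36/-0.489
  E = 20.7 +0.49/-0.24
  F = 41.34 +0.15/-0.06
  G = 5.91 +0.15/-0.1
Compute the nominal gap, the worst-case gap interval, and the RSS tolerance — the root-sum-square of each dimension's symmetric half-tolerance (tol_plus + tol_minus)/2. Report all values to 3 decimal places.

nominal=52.900 wc=[51.155,54.346] rss=0.688

Stack each dimension's contribution:
  +A: nom +28.700 → Σnom=28.700; wc +0.129/-0.480 → slack +0.129/-0.480; half-tol=0.304, Σhalf²=0.092720
  -B: nom -7.870 → Σnom=20.830; wc +0.161/-0.190 → slack +0.290/-0.670; half-tol=0.175, Σhalf²=0.123520
  +C: nom +27.500 → Σnom=48.330; wc +0.096/-0.096 → slack +0.386/-0.766; half-tol=0.096, Σhalf²=0.132736
  +D: nom +19.300 → Σnom=67.630; wc +0.360/-0.489 → slack +0.746/-1.255; half-tol=0.424, Σhalf²=0.312937
  +E: nom +20.700 → Σnom=88.330; wc +0.490/-0.240 → slack +1.236/-1.495; half-tol=0.365, Σhalf²=0.446162
  -F: nom -41.340 → Σnom=46.990; wc +0.060/-0.150 → slack +1.296/-1.645; half-tol=0.105, Σhalf²=0.457187
  +G: nom +5.910 → Σnom=52.900; wc +0.150/-0.100 → slack +1.446/-1.745; half-tol=0.125, Σhalf²=0.472812
Nominal = 52.900. Worst-case = [52.900 - 1.745, 52.900 + 1.446] = [51.155, 54.346]. RSS = √0.472812 = 0.688.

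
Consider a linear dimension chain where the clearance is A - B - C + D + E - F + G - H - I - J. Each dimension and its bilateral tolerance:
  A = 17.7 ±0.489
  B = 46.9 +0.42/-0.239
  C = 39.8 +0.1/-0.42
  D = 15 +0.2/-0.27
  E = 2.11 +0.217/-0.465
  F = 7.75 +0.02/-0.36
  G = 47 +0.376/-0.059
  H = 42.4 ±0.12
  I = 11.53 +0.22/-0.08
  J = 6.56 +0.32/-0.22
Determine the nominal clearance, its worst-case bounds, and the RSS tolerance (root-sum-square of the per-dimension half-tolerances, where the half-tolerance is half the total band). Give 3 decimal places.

nominal=-73.130 wc=[-75.613,-70.409] rss=0.883

Stack each dimension's contribution:
  +A: nom +17.700 → Σnom=17.700; wc +0.489/-0.489 → slack +0.489/-0.489; half-tol=0.489, Σhalf²=0.239121
  -B: nom -46.900 → Σnom=-29.200; wc +0.239/-0.420 → slack +0.728/-0.909; half-tol=0.330, Σhalf²=0.347691
  -C: nom -39.800 → Σnom=-69.000; wc +0.420/-0.100 → slack +1.148/-1.009; half-tol=0.260, Σhalf²=0.415291
  +D: nom +15.000 → Σnom=-54.000; wc +0.200/-0.270 → slack +1.348/-1.279; half-tol=0.235, Σhalf²=0.470516
  +E: nom +2.110 → Σnom=-51.890; wc +0.217/-0.465 → slack +1.565/-1.744; half-tol=0.341, Σhalf²=0.586797
  -F: nom -7.750 → Σnom=-59.640; wc +0.360/-0.020 → slack +1.925/-1.764; half-tol=0.190, Σhalf²=0.622897
  +G: nom +47.000 → Σnom=-12.640; wc +0.376/-0.059 → slack +2.301/-1.823; half-tol=0.217, Σhalf²=0.670204
  -H: nom -42.400 → Σnom=-55.040; wc +0.120/-0.120 → slack +2.421/-1.943; half-tol=0.120, Σhalf²=0.684604
  -I: nom -11.530 → Σnom=-66.570; wc +0.080/-0.220 → slack +2.501/-2.163; half-tol=0.150, Σhalf²=0.707103
  -J: nom -6.560 → Σnom=-73.130; wc +0.220/-0.320 → slack +2.721/-2.483; half-tol=0.270, Σhalf²=0.780003
Nominal = -73.130. Worst-case = [-73.130 - 2.483, -73.130 + 2.721] = [-75.613, -70.409]. RSS = √0.780003 = 0.883.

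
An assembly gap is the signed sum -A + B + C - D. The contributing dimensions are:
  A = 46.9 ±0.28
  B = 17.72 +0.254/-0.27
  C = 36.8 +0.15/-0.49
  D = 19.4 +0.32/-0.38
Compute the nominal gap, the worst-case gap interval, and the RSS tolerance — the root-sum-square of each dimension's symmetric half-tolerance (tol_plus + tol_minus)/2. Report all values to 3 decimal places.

nominal=-11.780 wc=[-13.140,-10.716] rss=0.610

Stack each dimension's contribution:
  -A: nom -46.900 → Σnom=-46.900; wc +0.280/-0.280 → slack +0.280/-0.280; half-tol=0.280, Σhalf²=0.078400
  +B: nom +17.720 → Σnom=-29.180; wc +0.254/-0.270 → slack +0.534/-0.550; half-tol=0.262, Σhalf²=0.147044
  +C: nom +36.800 → Σnom=7.620; wc +0.150/-0.490 → slack +0.684/-1.040; half-tol=0.320, Σhalf²=0.249444
  -D: nom -19.400 → Σnom=-11.780; wc +0.380/-0.320 → slack +1.064/-1.360; half-tol=0.350, Σhalf²=0.371944
Nominal = -11.780. Worst-case = [-11.780 - 1.360, -11.780 + 1.064] = [-13.140, -10.716]. RSS = √0.371944 = 0.610.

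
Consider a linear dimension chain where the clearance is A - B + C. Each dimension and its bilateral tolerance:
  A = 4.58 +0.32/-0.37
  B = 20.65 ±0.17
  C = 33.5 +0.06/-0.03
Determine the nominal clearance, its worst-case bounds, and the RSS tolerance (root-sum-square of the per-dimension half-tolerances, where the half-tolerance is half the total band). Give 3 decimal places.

Stack each dimension's contribution:
  +A: nom +4.580 → Σnom=4.580; wc +0.320/-0.370 → slack +0.320/-0.370; half-tol=0.345, Σhalf²=0.119025
  -B: nom -20.650 → Σnom=-16.070; wc +0.170/-0.170 → slack +0.490/-0.540; half-tol=0.170, Σhalf²=0.147925
  +C: nom +33.500 → Σnom=17.430; wc +0.060/-0.030 → slack +0.550/-0.570; half-tol=0.045, Σhalf²=0.149950
Nominal = 17.430. Worst-case = [17.430 - 0.570, 17.430 + 0.550] = [16.860, 17.980]. RSS = √0.149950 = 0.387.

nominal=17.430 wc=[16.860,17.980] rss=0.387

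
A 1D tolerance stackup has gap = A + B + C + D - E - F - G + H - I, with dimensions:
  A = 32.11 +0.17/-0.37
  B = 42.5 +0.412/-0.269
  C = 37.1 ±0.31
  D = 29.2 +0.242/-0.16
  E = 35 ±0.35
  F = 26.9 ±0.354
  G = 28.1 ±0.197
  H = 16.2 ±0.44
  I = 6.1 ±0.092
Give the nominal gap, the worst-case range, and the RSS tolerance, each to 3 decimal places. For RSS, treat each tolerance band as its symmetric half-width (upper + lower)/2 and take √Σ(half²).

nominal=61.010 wc=[58.468,63.577] rss=0.902

Stack each dimension's contribution:
  +A: nom +32.110 → Σnom=32.110; wc +0.170/-0.370 → slack +0.170/-0.370; half-tol=0.270, Σhalf²=0.072900
  +B: nom +42.500 → Σnom=74.610; wc +0.412/-0.269 → slack +0.582/-0.639; half-tol=0.341, Σhalf²=0.188840
  +C: nom +37.100 → Σnom=111.710; wc +0.310/-0.310 → slack +0.892/-0.949; half-tol=0.310, Σhalf²=0.284940
  +D: nom +29.200 → Σnom=140.910; wc +0.242/-0.160 → slack +1.134/-1.109; half-tol=0.201, Σhalf²=0.325341
  -E: nom -35.000 → Σnom=105.910; wc +0.350/-0.350 → slack +1.484/-1.459; half-tol=0.350, Σhalf²=0.447841
  -F: nom -26.900 → Σnom=79.010; wc +0.354/-0.354 → slack +1.838/-1.813; half-tol=0.354, Σhalf²=0.573157
  -G: nom -28.100 → Σnom=50.910; wc +0.197/-0.197 → slack +2.035/-2.010; half-tol=0.197, Σhalf²=0.611966
  +H: nom +16.200 → Σnom=67.110; wc +0.440/-0.440 → slack +2.475/-2.450; half-tol=0.440, Σhalf²=0.805566
  -I: nom -6.100 → Σnom=61.010; wc +0.092/-0.092 → slack +2.567/-2.542; half-tol=0.092, Σhalf²=0.814030
Nominal = 61.010. Worst-case = [61.010 - 2.542, 61.010 + 2.567] = [58.468, 63.577]. RSS = √0.814030 = 0.902.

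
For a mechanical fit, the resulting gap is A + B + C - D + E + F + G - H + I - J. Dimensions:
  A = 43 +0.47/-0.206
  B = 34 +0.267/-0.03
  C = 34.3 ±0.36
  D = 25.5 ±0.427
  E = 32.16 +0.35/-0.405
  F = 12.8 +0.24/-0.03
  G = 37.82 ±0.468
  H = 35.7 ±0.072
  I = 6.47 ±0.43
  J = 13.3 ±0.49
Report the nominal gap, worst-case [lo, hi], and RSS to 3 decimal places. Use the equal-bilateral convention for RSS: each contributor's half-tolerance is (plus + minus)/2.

nominal=126.050 wc=[123.132,129.624] rss=1.122

Stack each dimension's contribution:
  +A: nom +43.000 → Σnom=43.000; wc +0.470/-0.206 → slack +0.470/-0.206; half-tol=0.338, Σhalf²=0.114244
  +B: nom +34.000 → Σnom=77.000; wc +0.267/-0.030 → slack +0.737/-0.236; half-tol=0.149, Σhalf²=0.136296
  +C: nom +34.300 → Σnom=111.300; wc +0.360/-0.360 → slack +1.097/-0.596; half-tol=0.360, Σhalf²=0.265896
  -D: nom -25.500 → Σnom=85.800; wc +0.427/-0.427 → slack +1.524/-1.023; half-tol=0.427, Σhalf²=0.448225
  +E: nom +32.160 → Σnom=117.960; wc +0.350/-0.405 → slack +1.874/-1.428; half-tol=0.378, Σhalf²=0.590731
  +F: nom +12.800 → Σnom=130.760; wc +0.240/-0.030 → slack +2.114/-1.458; half-tol=0.135, Σhalf²=0.608957
  +G: nom +37.820 → Σnom=168.580; wc +0.468/-0.468 → slack +2.582/-1.926; half-tol=0.468, Σhalf²=0.827981
  -H: nom -35.700 → Σnom=132.880; wc +0.072/-0.072 → slack +2.654/-1.998; half-tol=0.072, Σhalf²=0.833164
  +I: nom +6.470 → Σnom=139.350; wc +0.430/-0.430 → slack +3.084/-2.428; half-tol=0.430, Σhalf²=1.018064
  -J: nom -13.300 → Σnom=126.050; wc +0.490/-0.490 → slack +3.574/-2.918; half-tol=0.490, Σhalf²=1.258164
Nominal = 126.050. Worst-case = [126.050 - 2.918, 126.050 + 3.574] = [123.132, 129.624]. RSS = √1.258164 = 1.122.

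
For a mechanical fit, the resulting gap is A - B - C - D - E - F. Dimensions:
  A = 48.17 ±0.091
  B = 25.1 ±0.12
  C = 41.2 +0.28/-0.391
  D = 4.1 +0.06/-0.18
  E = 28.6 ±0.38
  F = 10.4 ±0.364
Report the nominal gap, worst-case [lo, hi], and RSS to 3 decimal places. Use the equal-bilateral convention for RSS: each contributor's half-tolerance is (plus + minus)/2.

Stack each dimension's contribution:
  +A: nom +48.170 → Σnom=48.170; wc +0.091/-0.091 → slack +0.091/-0.091; half-tol=0.091, Σhalf²=0.008281
  -B: nom -25.100 → Σnom=23.070; wc +0.120/-0.120 → slack +0.211/-0.211; half-tol=0.120, Σhalf²=0.022681
  -C: nom -41.200 → Σnom=-18.130; wc +0.391/-0.280 → slack +0.602/-0.491; half-tol=0.336, Σhalf²=0.135241
  -D: nom -4.100 → Σnom=-22.230; wc +0.180/-0.060 → slack +0.782/-0.551; half-tol=0.120, Σhalf²=0.149641
  -E: nom -28.600 → Σnom=-50.830; wc +0.380/-0.380 → slack +1.162/-0.931; half-tol=0.380, Σhalf²=0.294041
  -F: nom -10.400 → Σnom=-61.230; wc +0.364/-0.364 → slack +1.526/-1.295; half-tol=0.364, Σhalf²=0.426537
Nominal = -61.230. Worst-case = [-61.230 - 1.295, -61.230 + 1.526] = [-62.525, -59.704]. RSS = √0.426537 = 0.653.

nominal=-61.230 wc=[-62.525,-59.704] rss=0.653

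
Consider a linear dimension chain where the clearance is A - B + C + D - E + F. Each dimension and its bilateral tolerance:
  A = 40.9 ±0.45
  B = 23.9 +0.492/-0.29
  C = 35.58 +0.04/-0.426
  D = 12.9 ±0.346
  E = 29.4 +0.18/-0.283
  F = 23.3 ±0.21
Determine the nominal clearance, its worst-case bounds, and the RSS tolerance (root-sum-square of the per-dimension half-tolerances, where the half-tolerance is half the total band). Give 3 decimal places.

Stack each dimension's contribution:
  +A: nom +40.900 → Σnom=40.900; wc +0.450/-0.450 → slack +0.450/-0.450; half-tol=0.450, Σhalf²=0.202500
  -B: nom -23.900 → Σnom=17.000; wc +0.290/-0.492 → slack +0.740/-0.942; half-tol=0.391, Σhalf²=0.355381
  +C: nom +35.580 → Σnom=52.580; wc +0.040/-0.426 → slack +0.780/-1.368; half-tol=0.233, Σhalf²=0.409670
  +D: nom +12.900 → Σnom=65.480; wc +0.346/-0.346 → slack +1.126/-1.714; half-tol=0.346, Σhalf²=0.529386
  -E: nom -29.400 → Σnom=36.080; wc +0.283/-0.180 → slack +1.409/-1.894; half-tol=0.231, Σhalf²=0.582978
  +F: nom +23.300 → Σnom=59.380; wc +0.210/-0.210 → slack +1.619/-2.104; half-tol=0.210, Σhalf²=0.627078
Nominal = 59.380. Worst-case = [59.380 - 2.104, 59.380 + 1.619] = [57.276, 60.999]. RSS = √0.627078 = 0.792.

nominal=59.380 wc=[57.276,60.999] rss=0.792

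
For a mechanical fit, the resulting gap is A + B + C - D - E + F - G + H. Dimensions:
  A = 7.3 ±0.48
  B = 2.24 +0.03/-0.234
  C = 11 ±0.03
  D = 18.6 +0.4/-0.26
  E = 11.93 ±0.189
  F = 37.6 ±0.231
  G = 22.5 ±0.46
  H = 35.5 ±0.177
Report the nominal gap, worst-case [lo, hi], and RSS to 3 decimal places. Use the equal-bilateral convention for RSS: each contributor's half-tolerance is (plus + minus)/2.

nominal=40.610 wc=[38.409,42.467] rss=0.830

Stack each dimension's contribution:
  +A: nom +7.300 → Σnom=7.300; wc +0.480/-0.480 → slack +0.480/-0.480; half-tol=0.480, Σhalf²=0.230400
  +B: nom +2.240 → Σnom=9.540; wc +0.030/-0.234 → slack +0.510/-0.714; half-tol=0.132, Σhalf²=0.247824
  +C: nom +11.000 → Σnom=20.540; wc +0.030/-0.030 → slack +0.540/-0.744; half-tol=0.030, Σhalf²=0.248724
  -D: nom -18.600 → Σnom=1.940; wc +0.260/-0.400 → slack +0.800/-1.144; half-tol=0.330, Σhalf²=0.357624
  -E: nom -11.930 → Σnom=-9.990; wc +0.189/-0.189 → slack +0.989/-1.333; half-tol=0.189, Σhalf²=0.393345
  +F: nom +37.600 → Σnom=27.610; wc +0.231/-0.231 → slack +1.220/-1.564; half-tol=0.231, Σhalf²=0.446706
  -G: nom -22.500 → Σnom=5.110; wc +0.460/-0.460 → slack +1.680/-2.024; half-tol=0.460, Σhalf²=0.658306
  +H: nom +35.500 → Σnom=40.610; wc +0.177/-0.177 → slack +1.857/-2.201; half-tol=0.177, Σhalf²=0.689635
Nominal = 40.610. Worst-case = [40.610 - 2.201, 40.610 + 1.857] = [38.409, 42.467]. RSS = √0.689635 = 0.830.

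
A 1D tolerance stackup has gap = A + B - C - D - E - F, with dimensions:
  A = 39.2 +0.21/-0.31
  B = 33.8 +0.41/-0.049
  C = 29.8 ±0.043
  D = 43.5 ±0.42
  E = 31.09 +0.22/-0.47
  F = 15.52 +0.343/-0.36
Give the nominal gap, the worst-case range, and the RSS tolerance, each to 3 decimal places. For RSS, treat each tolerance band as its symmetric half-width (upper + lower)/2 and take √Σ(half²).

Stack each dimension's contribution:
  +A: nom +39.200 → Σnom=39.200; wc +0.210/-0.310 → slack +0.210/-0.310; half-tol=0.260, Σhalf²=0.067600
  +B: nom +33.800 → Σnom=73.000; wc +0.410/-0.049 → slack +0.620/-0.359; half-tol=0.229, Σhalf²=0.120270
  -C: nom -29.800 → Σnom=43.200; wc +0.043/-0.043 → slack +0.663/-0.402; half-tol=0.043, Σhalf²=0.122119
  -D: nom -43.500 → Σnom=-0.300; wc +0.420/-0.420 → slack +1.083/-0.822; half-tol=0.420, Σhalf²=0.298519
  -E: nom -31.090 → Σnom=-31.390; wc +0.470/-0.220 → slack +1.553/-1.042; half-tol=0.345, Σhalf²=0.417544
  -F: nom -15.520 → Σnom=-46.910; wc +0.360/-0.343 → slack +1.913/-1.385; half-tol=0.352, Σhalf²=0.541096
Nominal = -46.910. Worst-case = [-46.910 - 1.385, -46.910 + 1.913] = [-48.295, -44.997]. RSS = √0.541096 = 0.736.

nominal=-46.910 wc=[-48.295,-44.997] rss=0.736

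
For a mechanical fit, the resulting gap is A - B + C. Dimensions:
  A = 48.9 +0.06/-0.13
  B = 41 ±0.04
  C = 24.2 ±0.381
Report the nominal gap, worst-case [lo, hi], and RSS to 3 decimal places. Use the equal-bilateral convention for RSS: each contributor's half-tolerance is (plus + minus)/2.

nominal=32.100 wc=[31.549,32.581] rss=0.395

Stack each dimension's contribution:
  +A: nom +48.900 → Σnom=48.900; wc +0.060/-0.130 → slack +0.060/-0.130; half-tol=0.095, Σhalf²=0.009025
  -B: nom -41.000 → Σnom=7.900; wc +0.040/-0.040 → slack +0.100/-0.170; half-tol=0.040, Σhalf²=0.010625
  +C: nom +24.200 → Σnom=32.100; wc +0.381/-0.381 → slack +0.481/-0.551; half-tol=0.381, Σhalf²=0.155786
Nominal = 32.100. Worst-case = [32.100 - 0.551, 32.100 + 0.481] = [31.549, 32.581]. RSS = √0.155786 = 0.395.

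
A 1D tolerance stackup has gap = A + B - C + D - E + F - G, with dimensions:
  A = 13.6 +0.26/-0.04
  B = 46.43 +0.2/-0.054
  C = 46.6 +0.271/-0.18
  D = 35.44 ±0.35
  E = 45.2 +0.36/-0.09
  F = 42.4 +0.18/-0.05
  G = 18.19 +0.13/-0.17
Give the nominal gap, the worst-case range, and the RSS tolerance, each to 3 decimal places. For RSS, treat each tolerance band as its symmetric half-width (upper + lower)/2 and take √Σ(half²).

Stack each dimension's contribution:
  +A: nom +13.600 → Σnom=13.600; wc +0.260/-0.040 → slack +0.260/-0.040; half-tol=0.150, Σhalf²=0.022500
  +B: nom +46.430 → Σnom=60.030; wc +0.200/-0.054 → slack +0.460/-0.094; half-tol=0.127, Σhalf²=0.038629
  -C: nom -46.600 → Σnom=13.430; wc +0.180/-0.271 → slack +0.640/-0.365; half-tol=0.226, Σhalf²=0.089479
  +D: nom +35.440 → Σnom=48.870; wc +0.350/-0.350 → slack +0.990/-0.715; half-tol=0.350, Σhalf²=0.211979
  -E: nom -45.200 → Σnom=3.670; wc +0.090/-0.360 → slack +1.080/-1.075; half-tol=0.225, Σhalf²=0.262604
  +F: nom +42.400 → Σnom=46.070; wc +0.180/-0.050 → slack +1.260/-1.125; half-tol=0.115, Σhalf²=0.275829
  -G: nom -18.190 → Σnom=27.880; wc +0.170/-0.130 → slack +1.430/-1.255; half-tol=0.150, Σhalf²=0.298329
Nominal = 27.880. Worst-case = [27.880 - 1.255, 27.880 + 1.430] = [26.625, 29.310]. RSS = √0.298329 = 0.546.

nominal=27.880 wc=[26.625,29.310] rss=0.546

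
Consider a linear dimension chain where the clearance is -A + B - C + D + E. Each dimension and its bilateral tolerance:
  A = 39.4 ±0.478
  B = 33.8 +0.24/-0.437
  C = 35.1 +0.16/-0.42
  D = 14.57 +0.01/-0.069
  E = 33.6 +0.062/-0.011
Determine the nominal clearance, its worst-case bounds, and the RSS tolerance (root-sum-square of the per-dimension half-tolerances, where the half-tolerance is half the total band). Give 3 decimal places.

Stack each dimension's contribution:
  -A: nom -39.400 → Σnom=-39.400; wc +0.478/-0.478 → slack +0.478/-0.478; half-tol=0.478, Σhalf²=0.228484
  +B: nom +33.800 → Σnom=-5.600; wc +0.240/-0.437 → slack +0.718/-0.915; half-tol=0.339, Σhalf²=0.343066
  -C: nom -35.100 → Σnom=-40.700; wc +0.420/-0.160 → slack +1.138/-1.075; half-tol=0.290, Σhalf²=0.427166
  +D: nom +14.570 → Σnom=-26.130; wc +0.010/-0.069 → slack +1.148/-1.144; half-tol=0.040, Σhalf²=0.428727
  +E: nom +33.600 → Σnom=7.470; wc +0.062/-0.011 → slack +1.210/-1.155; half-tol=0.036, Σhalf²=0.430059
Nominal = 7.470. Worst-case = [7.470 - 1.155, 7.470 + 1.210] = [6.315, 8.680]. RSS = √0.430059 = 0.656.

nominal=7.470 wc=[6.315,8.680] rss=0.656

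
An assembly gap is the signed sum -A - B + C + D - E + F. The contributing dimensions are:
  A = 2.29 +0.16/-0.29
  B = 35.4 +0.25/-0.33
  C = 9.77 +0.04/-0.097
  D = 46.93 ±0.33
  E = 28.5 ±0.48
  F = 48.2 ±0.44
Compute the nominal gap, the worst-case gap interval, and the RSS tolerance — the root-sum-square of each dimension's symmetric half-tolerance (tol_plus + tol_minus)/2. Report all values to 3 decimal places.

nominal=38.710 wc=[36.953,40.620] rss=0.820

Stack each dimension's contribution:
  -A: nom -2.290 → Σnom=-2.290; wc +0.290/-0.160 → slack +0.290/-0.160; half-tol=0.225, Σhalf²=0.050625
  -B: nom -35.400 → Σnom=-37.690; wc +0.330/-0.250 → slack +0.620/-0.410; half-tol=0.290, Σhalf²=0.134725
  +C: nom +9.770 → Σnom=-27.920; wc +0.040/-0.097 → slack +0.660/-0.507; half-tol=0.069, Σhalf²=0.139417
  +D: nom +46.930 → Σnom=19.010; wc +0.330/-0.330 → slack +0.990/-0.837; half-tol=0.330, Σhalf²=0.248317
  -E: nom -28.500 → Σnom=-9.490; wc +0.480/-0.480 → slack +1.470/-1.317; half-tol=0.480, Σhalf²=0.478717
  +F: nom +48.200 → Σnom=38.710; wc +0.440/-0.440 → slack +1.910/-1.757; half-tol=0.440, Σhalf²=0.672317
Nominal = 38.710. Worst-case = [38.710 - 1.757, 38.710 + 1.910] = [36.953, 40.620]. RSS = √0.672317 = 0.820.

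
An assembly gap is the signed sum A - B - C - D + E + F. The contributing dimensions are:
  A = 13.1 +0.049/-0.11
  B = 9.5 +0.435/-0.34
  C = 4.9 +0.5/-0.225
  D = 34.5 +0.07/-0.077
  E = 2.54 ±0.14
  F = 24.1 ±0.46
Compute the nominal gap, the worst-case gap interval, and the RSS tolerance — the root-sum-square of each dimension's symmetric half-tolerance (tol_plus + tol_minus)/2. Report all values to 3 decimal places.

nominal=-9.160 wc=[-10.875,-7.869] rss=0.724

Stack each dimension's contribution:
  +A: nom +13.100 → Σnom=13.100; wc +0.049/-0.110 → slack +0.049/-0.110; half-tol=0.080, Σhalf²=0.006320
  -B: nom -9.500 → Σnom=3.600; wc +0.340/-0.435 → slack +0.389/-0.545; half-tol=0.388, Σhalf²=0.156477
  -C: nom -4.900 → Σnom=-1.300; wc +0.225/-0.500 → slack +0.614/-1.045; half-tol=0.362, Σhalf²=0.287883
  -D: nom -34.500 → Σnom=-35.800; wc +0.077/-0.070 → slack +0.691/-1.115; half-tol=0.074, Σhalf²=0.293285
  +E: nom +2.540 → Σnom=-33.260; wc +0.140/-0.140 → slack +0.831/-1.255; half-tol=0.140, Σhalf²=0.312885
  +F: nom +24.100 → Σnom=-9.160; wc +0.460/-0.460 → slack +1.291/-1.715; half-tol=0.460, Σhalf²=0.524485
Nominal = -9.160. Worst-case = [-9.160 - 1.715, -9.160 + 1.291] = [-10.875, -7.869]. RSS = √0.524485 = 0.724.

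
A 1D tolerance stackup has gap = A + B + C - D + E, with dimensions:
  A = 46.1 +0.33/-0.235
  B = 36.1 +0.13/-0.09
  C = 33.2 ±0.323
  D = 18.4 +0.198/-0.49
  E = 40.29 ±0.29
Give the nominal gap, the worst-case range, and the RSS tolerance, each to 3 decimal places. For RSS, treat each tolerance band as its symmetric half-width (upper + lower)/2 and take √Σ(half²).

Stack each dimension's contribution:
  +A: nom +46.100 → Σnom=46.100; wc +0.330/-0.235 → slack +0.330/-0.235; half-tol=0.282, Σhalf²=0.079806
  +B: nom +36.100 → Σnom=82.200; wc +0.130/-0.090 → slack +0.460/-0.325; half-tol=0.110, Σhalf²=0.091906
  +C: nom +33.200 → Σnom=115.400; wc +0.323/-0.323 → slack +0.783/-0.648; half-tol=0.323, Σhalf²=0.196235
  -D: nom -18.400 → Σnom=97.000; wc +0.490/-0.198 → slack +1.273/-0.846; half-tol=0.344, Σhalf²=0.314571
  +E: nom +40.290 → Σnom=137.290; wc +0.290/-0.290 → slack +1.563/-1.136; half-tol=0.290, Σhalf²=0.398671
Nominal = 137.290. Worst-case = [137.290 - 1.136, 137.290 + 1.563] = [136.154, 138.853]. RSS = √0.398671 = 0.631.

nominal=137.290 wc=[136.154,138.853] rss=0.631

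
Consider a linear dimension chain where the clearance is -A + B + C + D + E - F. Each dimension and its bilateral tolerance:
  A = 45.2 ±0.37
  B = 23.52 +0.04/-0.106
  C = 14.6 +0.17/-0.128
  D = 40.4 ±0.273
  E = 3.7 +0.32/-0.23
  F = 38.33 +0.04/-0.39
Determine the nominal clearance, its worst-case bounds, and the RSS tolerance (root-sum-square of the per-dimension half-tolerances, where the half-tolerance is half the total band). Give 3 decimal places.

Stack each dimension's contribution:
  -A: nom -45.200 → Σnom=-45.200; wc +0.370/-0.370 → slack +0.370/-0.370; half-tol=0.370, Σhalf²=0.136900
  +B: nom +23.520 → Σnom=-21.680; wc +0.040/-0.106 → slack +0.410/-0.476; half-tol=0.073, Σhalf²=0.142229
  +C: nom +14.600 → Σnom=-7.080; wc +0.170/-0.128 → slack +0.580/-0.604; half-tol=0.149, Σhalf²=0.164430
  +D: nom +40.400 → Σnom=33.320; wc +0.273/-0.273 → slack +0.853/-0.877; half-tol=0.273, Σhalf²=0.238959
  +E: nom +3.700 → Σnom=37.020; wc +0.320/-0.230 → slack +1.173/-1.107; half-tol=0.275, Σhalf²=0.314584
  -F: nom -38.330 → Σnom=-1.310; wc +0.390/-0.040 → slack +1.563/-1.147; half-tol=0.215, Σhalf²=0.360809
Nominal = -1.310. Worst-case = [-1.310 - 1.147, -1.310 + 1.563] = [-2.457, 0.253]. RSS = √0.360809 = 0.601.

nominal=-1.310 wc=[-2.457,0.253] rss=0.601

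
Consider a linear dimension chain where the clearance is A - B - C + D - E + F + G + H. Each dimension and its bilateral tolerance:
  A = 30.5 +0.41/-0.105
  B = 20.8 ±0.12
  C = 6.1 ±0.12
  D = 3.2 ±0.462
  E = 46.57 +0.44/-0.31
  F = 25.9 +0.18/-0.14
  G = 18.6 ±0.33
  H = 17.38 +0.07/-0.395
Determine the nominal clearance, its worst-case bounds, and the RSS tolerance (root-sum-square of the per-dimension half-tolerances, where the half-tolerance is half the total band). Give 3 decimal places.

nominal=22.110 wc=[19.998,24.112] rss=0.799

Stack each dimension's contribution:
  +A: nom +30.500 → Σnom=30.500; wc +0.410/-0.105 → slack +0.410/-0.105; half-tol=0.258, Σhalf²=0.066306
  -B: nom -20.800 → Σnom=9.700; wc +0.120/-0.120 → slack +0.530/-0.225; half-tol=0.120, Σhalf²=0.080706
  -C: nom -6.100 → Σnom=3.600; wc +0.120/-0.120 → slack +0.650/-0.345; half-tol=0.120, Σhalf²=0.095106
  +D: nom +3.200 → Σnom=6.800; wc +0.462/-0.462 → slack +1.112/-0.807; half-tol=0.462, Σhalf²=0.308550
  -E: nom -46.570 → Σnom=-39.770; wc +0.310/-0.440 → slack +1.422/-1.247; half-tol=0.375, Σhalf²=0.449175
  +F: nom +25.900 → Σnom=-13.870; wc +0.180/-0.140 → slack +1.602/-1.387; half-tol=0.160, Σhalf²=0.474775
  +G: nom +18.600 → Σnom=4.730; wc +0.330/-0.330 → slack +1.932/-1.717; half-tol=0.330, Σhalf²=0.583675
  +H: nom +17.380 → Σnom=22.110; wc +0.070/-0.395 → slack +2.002/-2.112; half-tol=0.233, Σhalf²=0.637732
Nominal = 22.110. Worst-case = [22.110 - 2.112, 22.110 + 2.002] = [19.998, 24.112]. RSS = √0.637732 = 0.799.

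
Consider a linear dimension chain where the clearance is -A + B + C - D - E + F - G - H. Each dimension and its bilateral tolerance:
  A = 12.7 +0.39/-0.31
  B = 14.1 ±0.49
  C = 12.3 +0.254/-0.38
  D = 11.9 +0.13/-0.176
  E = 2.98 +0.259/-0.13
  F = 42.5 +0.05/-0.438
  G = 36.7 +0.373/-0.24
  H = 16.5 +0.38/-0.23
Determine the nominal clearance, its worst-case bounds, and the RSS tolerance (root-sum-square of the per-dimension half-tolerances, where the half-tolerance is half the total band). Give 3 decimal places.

nominal=-11.880 wc=[-14.720,-10.000] rss=0.878

Stack each dimension's contribution:
  -A: nom -12.700 → Σnom=-12.700; wc +0.310/-0.390 → slack +0.310/-0.390; half-tol=0.350, Σhalf²=0.122500
  +B: nom +14.100 → Σnom=1.400; wc +0.490/-0.490 → slack +0.800/-0.880; half-tol=0.490, Σhalf²=0.362600
  +C: nom +12.300 → Σnom=13.700; wc +0.254/-0.380 → slack +1.054/-1.260; half-tol=0.317, Σhalf²=0.463089
  -D: nom -11.900 → Σnom=1.800; wc +0.176/-0.130 → slack +1.230/-1.390; half-tol=0.153, Σhalf²=0.486498
  -E: nom -2.980 → Σnom=-1.180; wc +0.130/-0.259 → slack +1.360/-1.649; half-tol=0.195, Σhalf²=0.524328
  +F: nom +42.500 → Σnom=41.320; wc +0.050/-0.438 → slack +1.410/-2.087; half-tol=0.244, Σhalf²=0.583864
  -G: nom -36.700 → Σnom=4.620; wc +0.240/-0.373 → slack +1.650/-2.460; half-tol=0.306, Σhalf²=0.677806
  -H: nom -16.500 → Σnom=-11.880; wc +0.230/-0.380 → slack +1.880/-2.840; half-tol=0.305, Σhalf²=0.770832
Nominal = -11.880. Worst-case = [-11.880 - 2.840, -11.880 + 1.880] = [-14.720, -10.000]. RSS = √0.770832 = 0.878.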